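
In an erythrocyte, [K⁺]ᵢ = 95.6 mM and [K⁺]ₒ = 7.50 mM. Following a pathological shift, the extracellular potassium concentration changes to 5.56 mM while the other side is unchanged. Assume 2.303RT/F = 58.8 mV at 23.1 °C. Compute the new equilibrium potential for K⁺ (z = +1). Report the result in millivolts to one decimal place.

After the shift: [K⁺]_out = 5.56, [K⁺]_in = 95.6 mM.
E_new = (58.8/1)·log₁₀(5.56/95.6) = 58.80 · (-1.2354) = -72.64 mV

-72.6 mV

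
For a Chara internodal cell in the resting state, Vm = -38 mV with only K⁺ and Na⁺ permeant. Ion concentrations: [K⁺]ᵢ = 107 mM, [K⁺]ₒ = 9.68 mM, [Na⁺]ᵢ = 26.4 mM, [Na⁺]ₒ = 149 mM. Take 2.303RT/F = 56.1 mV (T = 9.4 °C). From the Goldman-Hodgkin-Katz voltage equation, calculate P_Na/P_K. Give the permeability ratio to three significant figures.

0.0893

Let α = P_Na/P_K. GHK: Vm = 56.1·log₁₀[(Kₒ + α·Naₒ)/(Kᵢ + α·Naᵢ)].
10^(Vm/56.1) = 10^(-38.0/56.1) = 0.2102
So 0.2102·(Kᵢ + α·Naᵢ) = Kₒ + α·Naₒ → α = (0.2102·107.0 − 9.68) / (149.0 − 0.2102·26.4)
α = (22.49 − 9.68) / (149.0 − 5.549) = 12.81/143.5 = 0.08931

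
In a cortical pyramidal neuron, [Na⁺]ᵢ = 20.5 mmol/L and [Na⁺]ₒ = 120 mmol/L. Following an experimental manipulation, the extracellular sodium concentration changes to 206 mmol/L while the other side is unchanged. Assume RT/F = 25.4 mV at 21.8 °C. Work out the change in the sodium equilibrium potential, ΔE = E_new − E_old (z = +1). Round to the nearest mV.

14 mV

E_old = (25.4/1)·ln(120/20.5) = 44.88 mV
E_new = (25.4/1)·ln(206/20.5) = 58.61 mV
ΔE = 58.61 − (44.88) = 13.73 mV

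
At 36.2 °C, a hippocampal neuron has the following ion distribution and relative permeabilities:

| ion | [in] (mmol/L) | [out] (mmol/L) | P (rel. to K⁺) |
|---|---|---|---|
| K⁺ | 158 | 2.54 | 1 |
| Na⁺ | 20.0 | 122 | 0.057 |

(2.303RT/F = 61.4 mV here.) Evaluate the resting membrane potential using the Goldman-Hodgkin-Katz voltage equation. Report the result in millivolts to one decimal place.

-75.2 mV

Vm = 61.4 · log₁₀[(Σ P·[cation]ₒ + Σ P·[anion]ᵢ) / (Σ P·[cation]ᵢ + Σ P·[anion]ₒ)]
Numerator = 1×2.54 + 0.057×122 = 9.494
Denominator = 1×158 + 0.057×20.0 = 159.1
Vm = 61.4 · log₁₀(0.059658) = 61.4 × (-1.2243) = -75.17 mV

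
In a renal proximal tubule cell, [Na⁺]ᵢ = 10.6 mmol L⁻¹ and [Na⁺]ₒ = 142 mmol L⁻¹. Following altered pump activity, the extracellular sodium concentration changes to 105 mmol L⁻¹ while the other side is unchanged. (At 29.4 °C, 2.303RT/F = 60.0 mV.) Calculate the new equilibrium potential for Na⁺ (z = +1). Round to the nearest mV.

After the shift: [Na⁺]_out = 105, [Na⁺]_in = 10.6 mmol L⁻¹.
E_new = (60.0/1)·log₁₀(105/10.6) = 60.00 · (0.9959) = 59.75 mV

60 mV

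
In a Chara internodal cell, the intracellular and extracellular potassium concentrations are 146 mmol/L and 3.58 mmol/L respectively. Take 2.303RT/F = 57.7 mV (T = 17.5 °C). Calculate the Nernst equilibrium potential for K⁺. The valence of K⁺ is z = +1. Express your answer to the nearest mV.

-93 mV

E = (57.7/z) · log₁₀([K⁺]_out/[K⁺]_in) with z = +1.
= (57.7/1) · log₁₀(3.58/146) = 57.70 · log₁₀(0.02452)
= 57.70 · (-1.6105) = -92.92 mV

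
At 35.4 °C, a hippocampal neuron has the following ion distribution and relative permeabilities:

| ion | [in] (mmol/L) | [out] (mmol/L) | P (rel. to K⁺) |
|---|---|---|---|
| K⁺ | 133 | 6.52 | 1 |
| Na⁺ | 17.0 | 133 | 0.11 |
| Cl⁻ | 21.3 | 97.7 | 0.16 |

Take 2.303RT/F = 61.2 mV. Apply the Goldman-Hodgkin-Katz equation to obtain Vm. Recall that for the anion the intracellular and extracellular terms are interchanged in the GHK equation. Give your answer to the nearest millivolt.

-48 mV

Vm = 61.2 · log₁₀[(Σ P·[cation]ₒ + Σ P·[anion]ᵢ) / (Σ P·[cation]ᵢ + Σ P·[anion]ₒ)]
Numerator = 1×6.52 + 0.11×133 + 0.16×21.3 = 24.56
Denominator = 1×133 + 0.11×17.0 + 0.16×97.7 = 150.5
Vm = 61.2 · log₁₀(0.16317) = 61.2 × (-0.7873) = -48.19 mV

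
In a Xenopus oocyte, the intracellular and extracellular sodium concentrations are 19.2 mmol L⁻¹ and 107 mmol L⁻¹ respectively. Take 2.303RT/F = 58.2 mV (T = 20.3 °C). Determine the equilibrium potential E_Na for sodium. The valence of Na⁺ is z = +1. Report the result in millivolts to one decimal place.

E = (58.2/z) · log₁₀([Na⁺]_out/[Na⁺]_in) with z = +1.
= (58.2/1) · log₁₀(107/19.2) = 58.20 · log₁₀(5.573)
= 58.20 · (0.7461) = 43.42 mV

43.4 mV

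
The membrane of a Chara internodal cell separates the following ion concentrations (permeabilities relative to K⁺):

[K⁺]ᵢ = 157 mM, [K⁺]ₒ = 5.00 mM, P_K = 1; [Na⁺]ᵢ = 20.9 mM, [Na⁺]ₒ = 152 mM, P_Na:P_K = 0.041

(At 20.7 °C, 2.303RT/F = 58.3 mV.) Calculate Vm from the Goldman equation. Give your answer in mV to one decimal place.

-66.9 mV

Vm = 58.3 · log₁₀[(Σ P·[cation]ₒ + Σ P·[anion]ᵢ) / (Σ P·[cation]ᵢ + Σ P·[anion]ₒ)]
Numerator = 1×5.00 + 0.041×152 = 11.23
Denominator = 1×157 + 0.041×20.9 = 157.9
Vm = 58.3 · log₁₀(0.071153) = 58.3 × (-1.1478) = -66.92 mV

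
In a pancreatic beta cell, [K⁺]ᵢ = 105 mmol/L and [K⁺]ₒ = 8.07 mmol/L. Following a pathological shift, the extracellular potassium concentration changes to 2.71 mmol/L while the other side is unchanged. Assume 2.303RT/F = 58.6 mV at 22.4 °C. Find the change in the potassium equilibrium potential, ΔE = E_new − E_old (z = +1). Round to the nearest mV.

-28 mV

E_old = (58.6/1)·log₁₀(8.07/105) = -65.30 mV
E_new = (58.6/1)·log₁₀(2.71/105) = -93.07 mV
ΔE = -93.07 − (-65.30) = -27.77 mV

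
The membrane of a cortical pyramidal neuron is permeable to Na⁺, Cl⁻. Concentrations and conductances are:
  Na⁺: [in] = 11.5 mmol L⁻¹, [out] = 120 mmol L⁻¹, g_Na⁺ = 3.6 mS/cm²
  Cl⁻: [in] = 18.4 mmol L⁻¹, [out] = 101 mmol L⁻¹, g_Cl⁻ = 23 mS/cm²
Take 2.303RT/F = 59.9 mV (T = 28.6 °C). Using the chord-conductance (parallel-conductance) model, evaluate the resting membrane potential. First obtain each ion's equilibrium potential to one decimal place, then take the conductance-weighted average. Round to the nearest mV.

E_Na⁺ = (59.9/1)·log₁₀(120/11.5) = 61.0 mV
E_Cl⁻ = (59.9/-1)·log₁₀(101/18.4) = -44.3 mV
Vm = (Σ gᵢEᵢ)/(Σ gᵢ) = (3.6·61.0 + 23·-44.3) / (3.6 + 23)
= -799.30 / 26.6 = -30.05 mV

-30 mV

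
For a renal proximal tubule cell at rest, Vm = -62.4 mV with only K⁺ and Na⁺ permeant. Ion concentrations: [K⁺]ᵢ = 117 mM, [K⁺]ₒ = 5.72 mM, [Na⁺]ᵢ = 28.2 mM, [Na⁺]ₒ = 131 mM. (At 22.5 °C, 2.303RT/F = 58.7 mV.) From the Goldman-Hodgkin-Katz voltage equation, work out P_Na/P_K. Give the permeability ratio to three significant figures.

0.0342

Let α = P_Na/P_K. GHK: Vm = 58.7·log₁₀[(Kₒ + α·Naₒ)/(Kᵢ + α·Naᵢ)].
10^(Vm/58.7) = 10^(-62.4/58.7) = 0.08649
So 0.08649·(Kᵢ + α·Naᵢ) = Kₒ + α·Naₒ → α = (0.08649·117.0 − 5.72) / (131.0 − 0.08649·28.2)
α = (10.12 − 5.72) / (131.0 − 2.439) = 4.399/128.6 = 0.03422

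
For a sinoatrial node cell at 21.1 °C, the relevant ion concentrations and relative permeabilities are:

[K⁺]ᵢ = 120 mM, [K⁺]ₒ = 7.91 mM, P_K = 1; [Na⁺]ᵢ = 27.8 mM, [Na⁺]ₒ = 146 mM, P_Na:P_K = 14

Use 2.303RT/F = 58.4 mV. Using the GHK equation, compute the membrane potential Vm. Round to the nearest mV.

35 mV

Vm = 58.4 · log₁₀[(Σ P·[cation]ₒ + Σ P·[anion]ᵢ) / (Σ P·[cation]ᵢ + Σ P·[anion]ₒ)]
Numerator = 1×7.91 + 14×146 = 2052
Denominator = 1×120 + 14×27.8 = 509.2
Vm = 58.4 · log₁₀(4.0297) = 58.4 × (0.6053) = 35.35 mV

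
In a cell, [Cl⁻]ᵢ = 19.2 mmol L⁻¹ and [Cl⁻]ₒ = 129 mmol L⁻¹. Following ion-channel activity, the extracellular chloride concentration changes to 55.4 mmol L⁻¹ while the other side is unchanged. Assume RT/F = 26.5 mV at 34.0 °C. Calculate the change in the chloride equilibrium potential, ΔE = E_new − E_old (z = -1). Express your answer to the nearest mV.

E_old = (26.5/-1)·ln(129/19.2) = -50.48 mV
E_new = (26.5/-1)·ln(55.4/19.2) = -28.08 mV
ΔE = -28.08 − (-50.48) = 22.40 mV

22 mV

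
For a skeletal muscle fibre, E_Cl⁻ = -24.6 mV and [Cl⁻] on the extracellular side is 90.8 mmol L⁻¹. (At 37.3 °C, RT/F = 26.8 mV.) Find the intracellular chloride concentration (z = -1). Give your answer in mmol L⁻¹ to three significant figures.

Nernst: E = (26.8/-1) · ln([out]/[in]), so ln([out]/[in]) = -24.6 × -1 / 26.8 = 0.9179.
[out]/[in] = e^(0.9179) = 2.504.
[in] = 90.8 / 2.504 = 36.26 mmol L⁻¹.

36.3 mmol L⁻¹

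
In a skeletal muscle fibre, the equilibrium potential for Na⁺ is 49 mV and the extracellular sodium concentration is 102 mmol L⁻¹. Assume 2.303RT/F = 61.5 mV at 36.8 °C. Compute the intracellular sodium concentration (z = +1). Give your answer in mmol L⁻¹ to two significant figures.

16 mmol L⁻¹

Nernst: E = (61.5/1) · log₁₀([out]/[in]), so log₁₀([out]/[in]) = 49.0 × 1 / 61.5 = 0.7967.
[out]/[in] = 10^(0.7967) = 6.263.
[in] = 102 / 6.263 = 16.29 mmol L⁻¹.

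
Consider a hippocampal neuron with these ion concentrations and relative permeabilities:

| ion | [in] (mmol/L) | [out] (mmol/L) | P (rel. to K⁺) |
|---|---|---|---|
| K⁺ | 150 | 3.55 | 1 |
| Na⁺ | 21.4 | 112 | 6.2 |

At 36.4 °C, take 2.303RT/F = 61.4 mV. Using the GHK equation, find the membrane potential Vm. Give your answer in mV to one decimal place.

Vm = 61.4 · log₁₀[(Σ P·[cation]ₒ + Σ P·[anion]ᵢ) / (Σ P·[cation]ᵢ + Σ P·[anion]ₒ)]
Numerator = 1×3.55 + 6.2×112 = 697.9
Denominator = 1×150 + 6.2×21.4 = 282.7
Vm = 61.4 · log₁₀(2.469) = 61.4 × (0.3925) = 24.10 mV

24.1 mV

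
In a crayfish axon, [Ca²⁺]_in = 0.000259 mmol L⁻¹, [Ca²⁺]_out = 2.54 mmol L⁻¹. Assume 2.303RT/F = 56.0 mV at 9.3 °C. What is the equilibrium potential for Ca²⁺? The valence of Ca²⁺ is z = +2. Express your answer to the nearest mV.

112 mV

E = (56.0/z) · log₁₀([Ca²⁺]_out/[Ca²⁺]_in) with z = +2.
= (56.0/2) · log₁₀(2.54/0.000259) = 28.00 · log₁₀(9807)
= 28.00 · (3.9915) = 111.76 mV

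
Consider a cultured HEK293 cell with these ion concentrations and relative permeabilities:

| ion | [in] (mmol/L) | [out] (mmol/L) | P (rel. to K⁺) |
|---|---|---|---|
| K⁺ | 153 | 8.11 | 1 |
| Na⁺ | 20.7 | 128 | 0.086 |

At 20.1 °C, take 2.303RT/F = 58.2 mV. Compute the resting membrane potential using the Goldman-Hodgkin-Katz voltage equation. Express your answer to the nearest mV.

Vm = 58.2 · log₁₀[(Σ P·[cation]ₒ + Σ P·[anion]ᵢ) / (Σ P·[cation]ᵢ + Σ P·[anion]ₒ)]
Numerator = 1×8.11 + 0.086×128 = 19.12
Denominator = 1×153 + 0.086×20.7 = 154.8
Vm = 58.2 · log₁₀(0.12352) = 58.2 × (-0.9083) = -52.86 mV

-53 mV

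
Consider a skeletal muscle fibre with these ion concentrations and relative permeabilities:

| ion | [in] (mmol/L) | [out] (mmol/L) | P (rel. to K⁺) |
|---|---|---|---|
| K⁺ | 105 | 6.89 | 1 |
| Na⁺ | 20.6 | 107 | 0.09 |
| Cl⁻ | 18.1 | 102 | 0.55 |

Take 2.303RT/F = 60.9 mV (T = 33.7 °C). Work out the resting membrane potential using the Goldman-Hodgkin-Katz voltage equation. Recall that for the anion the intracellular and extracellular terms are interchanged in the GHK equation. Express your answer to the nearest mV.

-48 mV

Vm = 60.9 · log₁₀[(Σ P·[cation]ₒ + Σ P·[anion]ᵢ) / (Σ P·[cation]ᵢ + Σ P·[anion]ₒ)]
Numerator = 1×6.89 + 0.09×107 + 0.55×18.1 = 26.48
Denominator = 1×105 + 0.09×20.6 + 0.55×102 = 163
Vm = 60.9 · log₁₀(0.16247) = 60.9 × (-0.7892) = -48.06 mV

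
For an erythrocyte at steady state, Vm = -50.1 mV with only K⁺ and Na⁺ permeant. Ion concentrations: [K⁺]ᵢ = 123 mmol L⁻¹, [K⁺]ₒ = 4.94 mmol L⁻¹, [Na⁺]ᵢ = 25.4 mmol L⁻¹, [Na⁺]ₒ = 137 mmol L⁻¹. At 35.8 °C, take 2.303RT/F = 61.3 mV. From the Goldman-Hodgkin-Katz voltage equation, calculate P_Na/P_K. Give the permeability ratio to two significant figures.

0.10

Let α = P_Na/P_K. GHK: Vm = 61.3·log₁₀[(Kₒ + α·Naₒ)/(Kᵢ + α·Naᵢ)].
10^(Vm/61.3) = 10^(-50.1/61.3) = 0.1523
So 0.1523·(Kᵢ + α·Naᵢ) = Kₒ + α·Naₒ → α = (0.1523·123.0 − 4.94) / (137.0 − 0.1523·25.4)
α = (18.73 − 4.94) / (137.0 − 3.868) = 13.79/133.1 = 0.1036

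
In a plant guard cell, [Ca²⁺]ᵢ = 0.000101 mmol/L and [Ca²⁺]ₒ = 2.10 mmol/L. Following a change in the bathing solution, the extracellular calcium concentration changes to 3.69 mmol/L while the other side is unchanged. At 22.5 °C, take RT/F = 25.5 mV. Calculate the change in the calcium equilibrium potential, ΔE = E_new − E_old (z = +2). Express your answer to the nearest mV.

7 mV

E_old = (25.5/2)·ln(2.10/0.000101) = 126.76 mV
E_new = (25.5/2)·ln(3.69/0.000101) = 133.95 mV
ΔE = 133.95 − (126.76) = 7.19 mV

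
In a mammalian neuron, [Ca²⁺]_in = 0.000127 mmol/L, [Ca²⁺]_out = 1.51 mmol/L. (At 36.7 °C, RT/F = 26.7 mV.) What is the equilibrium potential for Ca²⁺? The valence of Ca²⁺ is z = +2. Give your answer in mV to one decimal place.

125.3 mV

E = (26.7/z) · ln([Ca²⁺]_out/[Ca²⁺]_in) with z = +2.
= (26.7/2) · ln(1.51/0.000127) = 13.35 · ln(1.189e+04)
= 13.35 · (9.3834) = 125.27 mV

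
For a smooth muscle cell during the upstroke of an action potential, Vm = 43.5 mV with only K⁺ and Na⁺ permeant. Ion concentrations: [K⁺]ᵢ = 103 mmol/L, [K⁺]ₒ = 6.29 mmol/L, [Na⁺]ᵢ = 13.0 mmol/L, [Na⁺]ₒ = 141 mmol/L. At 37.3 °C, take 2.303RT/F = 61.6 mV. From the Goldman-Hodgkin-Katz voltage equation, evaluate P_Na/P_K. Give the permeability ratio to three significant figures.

6.91

Let α = P_Na/P_K. GHK: Vm = 61.6·log₁₀[(Kₒ + α·Naₒ)/(Kᵢ + α·Naᵢ)].
10^(Vm/61.6) = 10^(43.5/61.6) = 5.0836
So 5.0836·(Kᵢ + α·Naᵢ) = Kₒ + α·Naₒ → α = (5.0836·103.0 − 6.29) / (141.0 − 5.0836·13.0)
α = (523.6 − 6.29) / (141.0 − 66.09) = 517.3/74.91 = 6.906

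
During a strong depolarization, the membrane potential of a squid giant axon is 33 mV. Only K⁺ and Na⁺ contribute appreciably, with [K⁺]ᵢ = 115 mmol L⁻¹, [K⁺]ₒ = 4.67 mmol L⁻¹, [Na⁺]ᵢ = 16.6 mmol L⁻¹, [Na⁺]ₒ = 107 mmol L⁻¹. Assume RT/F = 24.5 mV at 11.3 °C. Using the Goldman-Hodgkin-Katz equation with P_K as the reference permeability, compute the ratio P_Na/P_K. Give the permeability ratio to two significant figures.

Let α = P_Na/P_K. GHK: Vm = 24.5·ln[(Kₒ + α·Naₒ)/(Kᵢ + α·Naᵢ)].
e^(Vm/24.5) = e^(33.0/24.5) = 3.8456
So 3.8456·(Kᵢ + α·Naᵢ) = Kₒ + α·Naₒ → α = (3.8456·115.0 − 4.67) / (107.0 − 3.8456·16.6)
α = (442.2 − 4.67) / (107.0 − 63.84) = 437.6/43.16 = 10.14

10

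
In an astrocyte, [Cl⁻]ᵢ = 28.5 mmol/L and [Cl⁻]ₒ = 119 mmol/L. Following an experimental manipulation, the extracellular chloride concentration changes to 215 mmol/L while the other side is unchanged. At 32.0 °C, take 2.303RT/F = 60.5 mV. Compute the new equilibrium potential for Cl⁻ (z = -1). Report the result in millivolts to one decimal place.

After the shift: [Cl⁻]_out = 215, [Cl⁻]_in = 28.5 mmol/L.
E_new = (60.5/-1)·log₁₀(215/28.5) = -60.50 · (0.8776) = -53.09 mV

-53.1 mV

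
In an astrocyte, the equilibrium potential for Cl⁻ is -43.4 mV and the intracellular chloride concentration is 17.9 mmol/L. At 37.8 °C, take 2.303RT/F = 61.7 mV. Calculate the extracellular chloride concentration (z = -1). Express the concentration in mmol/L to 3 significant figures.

90.4 mmol/L

Nernst: E = (61.7/-1) · log₁₀([out]/[in]), so log₁₀([out]/[in]) = -43.4 × -1 / 61.7 = 0.7034.
[out]/[in] = 10^(0.7034) = 5.051.
[out] = 5.051 × 17.9 = 90.42 mmol/L.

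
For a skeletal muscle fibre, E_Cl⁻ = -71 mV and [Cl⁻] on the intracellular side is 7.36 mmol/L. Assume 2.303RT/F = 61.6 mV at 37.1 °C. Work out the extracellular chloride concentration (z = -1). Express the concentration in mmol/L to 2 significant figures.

Nernst: E = (61.6/-1) · log₁₀([out]/[in]), so log₁₀([out]/[in]) = -71.0 × -1 / 61.6 = 1.1526.
[out]/[in] = 10^(1.1526) = 14.21.
[out] = 14.21 × 7.36 = 104.6 mmol/L.

100 mmol/L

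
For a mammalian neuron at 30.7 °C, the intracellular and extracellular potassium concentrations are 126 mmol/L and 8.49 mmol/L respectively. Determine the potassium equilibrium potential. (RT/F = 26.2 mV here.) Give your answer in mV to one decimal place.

E = (26.2/z) · ln([K⁺]_out/[K⁺]_in) with z = +1.
= (26.2/1) · ln(8.49/126) = 26.20 · ln(0.06738)
= 26.20 · (-2.6974) = -70.67 mV

-70.7 mV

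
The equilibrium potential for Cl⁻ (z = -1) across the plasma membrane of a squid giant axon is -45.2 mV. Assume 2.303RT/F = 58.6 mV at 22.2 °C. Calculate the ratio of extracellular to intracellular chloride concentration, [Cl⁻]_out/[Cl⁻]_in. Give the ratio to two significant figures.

log₁₀([out]/[in]) = E·z/(58.6) = -45.2 × -1 / 58.6 = 0.7713
[out]/[in] = 10^(0.7713) = 5.907

5.9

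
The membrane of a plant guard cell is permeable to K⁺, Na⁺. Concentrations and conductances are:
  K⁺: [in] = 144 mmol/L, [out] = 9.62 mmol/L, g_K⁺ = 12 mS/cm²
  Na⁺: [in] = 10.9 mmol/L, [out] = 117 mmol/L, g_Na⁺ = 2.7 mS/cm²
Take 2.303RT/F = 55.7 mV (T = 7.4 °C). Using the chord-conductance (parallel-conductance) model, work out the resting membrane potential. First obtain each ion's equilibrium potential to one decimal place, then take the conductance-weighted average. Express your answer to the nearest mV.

-43 mV

E_K⁺ = (55.7/1)·log₁₀(9.62/144) = -65.5 mV
E_Na⁺ = (55.7/1)·log₁₀(117/10.9) = 57.4 mV
Vm = (Σ gᵢEᵢ)/(Σ gᵢ) = (12·-65.5 + 2.7·57.4) / (12 + 2.7)
= -631.02 / 14.7 = -42.93 mV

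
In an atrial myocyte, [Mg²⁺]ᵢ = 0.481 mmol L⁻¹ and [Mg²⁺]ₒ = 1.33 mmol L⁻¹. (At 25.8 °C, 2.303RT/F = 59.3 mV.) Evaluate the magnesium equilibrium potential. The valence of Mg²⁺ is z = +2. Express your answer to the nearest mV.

13 mV

E = (59.3/z) · log₁₀([Mg²⁺]_out/[Mg²⁺]_in) with z = +2.
= (59.3/2) · log₁₀(1.33/0.481) = 29.65 · log₁₀(2.765)
= 29.65 · (0.4417) = 13.10 mV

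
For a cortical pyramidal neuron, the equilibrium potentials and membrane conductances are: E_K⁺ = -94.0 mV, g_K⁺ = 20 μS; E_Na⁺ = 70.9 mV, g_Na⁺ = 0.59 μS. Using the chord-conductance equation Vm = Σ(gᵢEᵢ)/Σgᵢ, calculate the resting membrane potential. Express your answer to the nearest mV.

-89 mV

Σ gᵢEᵢ = 20·(-94.0) + 0.59·(70.9) = -1838.17
Σ gᵢ = 20 + 0.59 = 20.59
Vm = -1838.17 / 20.59 = -89.27 mV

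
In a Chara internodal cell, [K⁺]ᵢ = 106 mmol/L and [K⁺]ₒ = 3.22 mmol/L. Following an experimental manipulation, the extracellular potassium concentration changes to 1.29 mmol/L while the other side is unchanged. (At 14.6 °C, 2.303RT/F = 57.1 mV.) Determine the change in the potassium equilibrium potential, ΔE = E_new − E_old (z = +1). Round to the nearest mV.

E_old = (57.1/1)·log₁₀(3.22/106) = -86.65 mV
E_new = (57.1/1)·log₁₀(1.29/106) = -109.33 mV
ΔE = -109.33 − (-86.65) = -22.68 mV

-23 mV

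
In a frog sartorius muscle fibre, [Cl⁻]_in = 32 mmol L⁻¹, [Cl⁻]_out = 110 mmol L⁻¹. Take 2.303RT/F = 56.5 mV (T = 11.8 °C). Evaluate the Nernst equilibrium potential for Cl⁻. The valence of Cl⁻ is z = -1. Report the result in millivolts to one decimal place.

E = (56.5/z) · log₁₀([Cl⁻]_out/[Cl⁻]_in) with z = -1.
For an anion, dividing by z = -1 reverses the sign.
= (56.5/-1) · log₁₀(110/32) = -56.50 · log₁₀(3.438)
= -56.50 · (0.5362) = -30.30 mV

-30.3 mV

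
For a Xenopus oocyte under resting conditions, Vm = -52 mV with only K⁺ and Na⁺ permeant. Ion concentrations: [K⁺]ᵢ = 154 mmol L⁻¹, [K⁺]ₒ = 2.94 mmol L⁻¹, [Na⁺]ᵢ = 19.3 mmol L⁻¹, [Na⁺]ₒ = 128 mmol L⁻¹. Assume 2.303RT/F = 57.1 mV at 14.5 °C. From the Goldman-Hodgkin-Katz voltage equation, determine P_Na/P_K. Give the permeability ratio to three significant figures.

Let α = P_Na/P_K. GHK: Vm = 57.1·log₁₀[(Kₒ + α·Naₒ)/(Kᵢ + α·Naᵢ)].
10^(Vm/57.1) = 10^(-52.0/57.1) = 0.12283
So 0.12283·(Kᵢ + α·Naᵢ) = Kₒ + α·Naₒ → α = (0.12283·154.0 − 2.94) / (128.0 − 0.12283·19.3)
α = (18.92 − 2.94) / (128.0 − 2.371) = 15.98/125.6 = 0.1272

0.127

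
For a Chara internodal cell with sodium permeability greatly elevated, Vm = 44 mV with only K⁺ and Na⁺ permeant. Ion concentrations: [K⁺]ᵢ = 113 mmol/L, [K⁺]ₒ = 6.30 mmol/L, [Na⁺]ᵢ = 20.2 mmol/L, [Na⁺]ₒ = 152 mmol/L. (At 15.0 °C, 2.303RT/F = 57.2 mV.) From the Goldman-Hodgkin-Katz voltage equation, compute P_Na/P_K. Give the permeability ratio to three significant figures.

Let α = P_Na/P_K. GHK: Vm = 57.2·log₁₀[(Kₒ + α·Naₒ)/(Kᵢ + α·Naᵢ)].
10^(Vm/57.2) = 10^(44.0/57.2) = 5.878
So 5.878·(Kᵢ + α·Naᵢ) = Kₒ + α·Naₒ → α = (5.878·113.0 − 6.3) / (152.0 − 5.878·20.2)
α = (664.2 − 6.3) / (152.0 − 118.7) = 657.9/33.26 = 19.78

19.8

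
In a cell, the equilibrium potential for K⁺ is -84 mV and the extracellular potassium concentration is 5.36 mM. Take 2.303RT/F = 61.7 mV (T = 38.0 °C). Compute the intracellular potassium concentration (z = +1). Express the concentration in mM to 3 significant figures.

123 mM

Nernst: E = (61.7/1) · log₁₀([out]/[in]), so log₁₀([out]/[in]) = -84.0 × 1 / 61.7 = -1.3614.
[out]/[in] = 10^(-1.3614) = 0.04351.
[in] = 5.36 / 0.04351 = 123.2 mM.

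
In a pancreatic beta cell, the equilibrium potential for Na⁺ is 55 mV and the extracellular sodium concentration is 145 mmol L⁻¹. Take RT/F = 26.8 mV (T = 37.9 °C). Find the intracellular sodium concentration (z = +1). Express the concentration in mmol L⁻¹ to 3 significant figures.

18.6 mmol L⁻¹

Nernst: E = (26.8/1) · ln([out]/[in]), so ln([out]/[in]) = 55.0 × 1 / 26.8 = 2.0522.
[out]/[in] = e^(2.0522) = 7.785.
[in] = 145 / 7.785 = 18.62 mmol L⁻¹.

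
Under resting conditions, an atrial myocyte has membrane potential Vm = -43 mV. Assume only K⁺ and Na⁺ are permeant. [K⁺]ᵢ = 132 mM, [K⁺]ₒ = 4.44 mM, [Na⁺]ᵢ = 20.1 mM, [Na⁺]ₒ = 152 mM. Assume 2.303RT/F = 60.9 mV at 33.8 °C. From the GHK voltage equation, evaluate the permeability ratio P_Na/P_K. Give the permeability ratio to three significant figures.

Let α = P_Na/P_K. GHK: Vm = 60.9·log₁₀[(Kₒ + α·Naₒ)/(Kᵢ + α·Naᵢ)].
10^(Vm/60.9) = 10^(-43.0/60.9) = 0.19675
So 0.19675·(Kᵢ + α·Naᵢ) = Kₒ + α·Naₒ → α = (0.19675·132.0 − 4.44) / (152.0 − 0.19675·20.1)
α = (25.97 − 4.44) / (152.0 − 3.955) = 21.53/148 = 0.1454

0.145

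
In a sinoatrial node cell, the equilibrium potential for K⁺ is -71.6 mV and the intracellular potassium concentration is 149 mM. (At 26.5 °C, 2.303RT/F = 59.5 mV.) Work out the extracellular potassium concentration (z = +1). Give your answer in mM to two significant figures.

9.3 mM

Nernst: E = (59.5/1) · log₁₀([out]/[in]), so log₁₀([out]/[in]) = -71.6 × 1 / 59.5 = -1.2034.
[out]/[in] = 10^(-1.2034) = 0.06261.
[out] = 0.06261 × 149 = 9.329 mM.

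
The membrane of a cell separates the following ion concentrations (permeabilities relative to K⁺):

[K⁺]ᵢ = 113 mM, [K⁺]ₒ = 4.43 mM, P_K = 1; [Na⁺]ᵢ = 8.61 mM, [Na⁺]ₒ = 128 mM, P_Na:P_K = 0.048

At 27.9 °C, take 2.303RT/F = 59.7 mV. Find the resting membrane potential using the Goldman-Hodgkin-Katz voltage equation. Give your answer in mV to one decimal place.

Vm = 59.7 · log₁₀[(Σ P·[cation]ₒ + Σ P·[anion]ᵢ) / (Σ P·[cation]ᵢ + Σ P·[anion]ₒ)]
Numerator = 1×4.43 + 0.048×128 = 10.57
Denominator = 1×113 + 0.048×8.61 = 113.4
Vm = 59.7 · log₁₀(0.093234) = 59.7 × (-1.0304) = -61.52 mV

-61.5 mV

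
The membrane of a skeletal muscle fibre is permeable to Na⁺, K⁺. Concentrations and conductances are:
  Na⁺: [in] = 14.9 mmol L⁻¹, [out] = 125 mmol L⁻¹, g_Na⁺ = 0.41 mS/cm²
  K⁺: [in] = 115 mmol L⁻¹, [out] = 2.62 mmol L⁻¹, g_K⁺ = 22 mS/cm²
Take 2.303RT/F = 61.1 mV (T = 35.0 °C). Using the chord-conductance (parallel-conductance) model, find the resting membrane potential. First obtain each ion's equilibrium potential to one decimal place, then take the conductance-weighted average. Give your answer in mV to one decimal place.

E_Na⁺ = (61.1/1)·log₁₀(125/14.9) = 56.4 mV
E_K⁺ = (61.1/1)·log₁₀(2.62/115) = -100.4 mV
Vm = (Σ gᵢEᵢ)/(Σ gᵢ) = (0.41·56.4 + 22·-100.4) / (0.41 + 22)
= -2185.68 / 22.41 = -97.53 mV

-97.5 mV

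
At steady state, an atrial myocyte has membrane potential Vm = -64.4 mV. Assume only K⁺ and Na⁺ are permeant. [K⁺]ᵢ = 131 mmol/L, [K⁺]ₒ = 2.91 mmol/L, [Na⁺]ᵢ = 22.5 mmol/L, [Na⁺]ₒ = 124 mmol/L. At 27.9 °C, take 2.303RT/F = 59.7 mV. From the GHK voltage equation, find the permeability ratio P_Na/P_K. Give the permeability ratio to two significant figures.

0.066

Let α = P_Na/P_K. GHK: Vm = 59.7·log₁₀[(Kₒ + α·Naₒ)/(Kᵢ + α·Naᵢ)].
10^(Vm/59.7) = 10^(-64.4/59.7) = 0.083421
So 0.083421·(Kᵢ + α·Naᵢ) = Kₒ + α·Naₒ → α = (0.083421·131.0 − 2.91) / (124.0 − 0.083421·22.5)
α = (10.93 − 2.91) / (124.0 − 1.877) = 8.018/122.1 = 0.06566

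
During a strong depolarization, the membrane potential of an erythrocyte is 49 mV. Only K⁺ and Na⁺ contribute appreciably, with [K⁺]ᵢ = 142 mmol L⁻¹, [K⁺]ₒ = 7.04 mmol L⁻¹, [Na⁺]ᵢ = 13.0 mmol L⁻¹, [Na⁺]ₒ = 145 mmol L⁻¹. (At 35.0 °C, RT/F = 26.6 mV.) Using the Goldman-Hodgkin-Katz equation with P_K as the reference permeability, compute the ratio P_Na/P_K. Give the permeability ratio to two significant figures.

Let α = P_Na/P_K. GHK: Vm = 26.6·ln[(Kₒ + α·Naₒ)/(Kᵢ + α·Naᵢ)].
e^(Vm/26.6) = e^(49.0/26.6) = 6.3098
So 6.3098·(Kᵢ + α·Naᵢ) = Kₒ + α·Naₒ → α = (6.3098·142.0 − 7.04) / (145.0 − 6.3098·13.0)
α = (896 − 7.04) / (145.0 − 82.03) = 889/62.97 = 14.12

14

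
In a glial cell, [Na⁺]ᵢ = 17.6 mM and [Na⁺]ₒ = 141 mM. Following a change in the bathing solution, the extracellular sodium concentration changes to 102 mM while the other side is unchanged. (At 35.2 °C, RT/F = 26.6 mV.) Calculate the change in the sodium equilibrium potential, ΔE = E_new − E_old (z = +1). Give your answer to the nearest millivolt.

E_old = (26.6/1)·ln(141/17.6) = 55.35 mV
E_new = (26.6/1)·ln(102/17.6) = 46.74 mV
ΔE = 46.74 − (55.35) = -8.61 mV

-9 mV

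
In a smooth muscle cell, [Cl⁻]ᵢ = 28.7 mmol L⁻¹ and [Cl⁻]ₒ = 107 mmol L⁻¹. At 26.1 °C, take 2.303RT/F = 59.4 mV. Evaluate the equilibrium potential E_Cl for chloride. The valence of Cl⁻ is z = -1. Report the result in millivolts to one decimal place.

-33.9 mV

E = (59.4/z) · log₁₀([Cl⁻]_out/[Cl⁻]_in) with z = -1.
For an anion, dividing by z = -1 reverses the sign.
= (59.4/-1) · log₁₀(107/28.7) = -59.40 · log₁₀(3.728)
= -59.40 · (0.5715) = -33.95 mV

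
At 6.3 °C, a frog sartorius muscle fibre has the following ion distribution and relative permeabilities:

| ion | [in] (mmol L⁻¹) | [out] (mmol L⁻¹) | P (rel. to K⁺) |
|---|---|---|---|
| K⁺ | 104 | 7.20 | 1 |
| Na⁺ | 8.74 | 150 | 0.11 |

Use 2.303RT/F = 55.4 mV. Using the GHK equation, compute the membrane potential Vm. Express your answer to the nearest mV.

-36 mV

Vm = 55.4 · log₁₀[(Σ P·[cation]ₒ + Σ P·[anion]ᵢ) / (Σ P·[cation]ᵢ + Σ P·[anion]ₒ)]
Numerator = 1×7.20 + 0.11×150 = 23.7
Denominator = 1×104 + 0.11×8.74 = 105
Vm = 55.4 · log₁₀(0.2258) = 55.4 × (-0.6463) = -35.80 mV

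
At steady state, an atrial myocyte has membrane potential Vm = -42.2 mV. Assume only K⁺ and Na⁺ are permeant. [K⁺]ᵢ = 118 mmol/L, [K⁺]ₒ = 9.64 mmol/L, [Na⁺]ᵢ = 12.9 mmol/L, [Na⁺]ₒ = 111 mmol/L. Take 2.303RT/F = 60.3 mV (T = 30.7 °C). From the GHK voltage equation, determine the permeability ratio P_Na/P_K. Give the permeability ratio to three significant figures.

Let α = P_Na/P_K. GHK: Vm = 60.3·log₁₀[(Kₒ + α·Naₒ)/(Kᵢ + α·Naᵢ)].
10^(Vm/60.3) = 10^(-42.2/60.3) = 0.1996
So 0.1996·(Kᵢ + α·Naᵢ) = Kₒ + α·Naₒ → α = (0.1996·118.0 − 9.64) / (111.0 − 0.1996·12.9)
α = (23.55 − 9.64) / (111.0 − 2.575) = 13.91/108.4 = 0.1283

0.128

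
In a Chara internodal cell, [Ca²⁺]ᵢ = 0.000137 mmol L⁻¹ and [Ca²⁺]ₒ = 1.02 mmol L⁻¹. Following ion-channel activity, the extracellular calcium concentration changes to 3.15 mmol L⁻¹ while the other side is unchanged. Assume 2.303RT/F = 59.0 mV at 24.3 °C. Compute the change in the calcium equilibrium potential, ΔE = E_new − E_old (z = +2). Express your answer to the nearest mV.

E_old = (59.0/2)·log₁₀(1.02/0.000137) = 114.22 mV
E_new = (59.0/2)·log₁₀(3.15/0.000137) = 128.67 mV
ΔE = 128.67 − (114.22) = 14.45 mV

14 mV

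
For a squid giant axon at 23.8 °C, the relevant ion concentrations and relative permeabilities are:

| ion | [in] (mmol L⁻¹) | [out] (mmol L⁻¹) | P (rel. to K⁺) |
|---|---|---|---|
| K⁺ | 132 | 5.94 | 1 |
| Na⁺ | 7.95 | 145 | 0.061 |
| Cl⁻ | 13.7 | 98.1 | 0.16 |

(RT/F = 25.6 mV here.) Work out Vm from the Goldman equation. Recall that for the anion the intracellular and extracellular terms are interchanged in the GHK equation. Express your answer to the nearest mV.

Vm = 25.6 · ln[(Σ P·[cation]ₒ + Σ P·[anion]ᵢ) / (Σ P·[cation]ᵢ + Σ P·[anion]ₒ)]
Numerator = 1×5.94 + 0.061×145 + 0.16×13.7 = 16.98
Denominator = 1×132 + 0.061×7.95 + 0.16×98.1 = 148.2
Vm = 25.6 · ln(0.11457) = 25.6 × (-2.1666) = -55.46 mV

-55 mV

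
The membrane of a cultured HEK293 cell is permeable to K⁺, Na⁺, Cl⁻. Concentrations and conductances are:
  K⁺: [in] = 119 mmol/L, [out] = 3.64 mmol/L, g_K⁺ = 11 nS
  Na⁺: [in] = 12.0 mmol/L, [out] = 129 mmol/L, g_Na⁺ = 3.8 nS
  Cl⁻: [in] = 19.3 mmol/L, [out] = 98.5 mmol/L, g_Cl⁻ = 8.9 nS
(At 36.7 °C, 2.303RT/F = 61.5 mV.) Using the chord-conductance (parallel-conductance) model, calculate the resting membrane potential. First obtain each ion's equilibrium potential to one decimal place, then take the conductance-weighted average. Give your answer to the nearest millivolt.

E_K⁺ = (61.5/1)·log₁₀(3.64/119) = -93.1 mV
E_Na⁺ = (61.5/1)·log₁₀(129/12.0) = 63.4 mV
E_Cl⁻ = (61.5/-1)·log₁₀(98.5/19.3) = -43.5 mV
Vm = (Σ gᵢEᵢ)/(Σ gᵢ) = (11·-93.1 + 3.8·63.4 + 8.9·-43.5) / (11 + 3.8 + 8.9)
= -1170.33 / 23.7 = -49.38 mV

-49 mV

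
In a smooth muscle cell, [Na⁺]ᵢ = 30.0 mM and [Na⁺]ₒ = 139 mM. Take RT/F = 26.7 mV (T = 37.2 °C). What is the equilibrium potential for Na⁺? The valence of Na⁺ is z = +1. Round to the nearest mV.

E = (26.7/z) · ln([Na⁺]_out/[Na⁺]_in) with z = +1.
= (26.7/1) · ln(139/30.0) = 26.70 · ln(4.633)
= 26.70 · (1.5333) = 40.94 mV

41 mV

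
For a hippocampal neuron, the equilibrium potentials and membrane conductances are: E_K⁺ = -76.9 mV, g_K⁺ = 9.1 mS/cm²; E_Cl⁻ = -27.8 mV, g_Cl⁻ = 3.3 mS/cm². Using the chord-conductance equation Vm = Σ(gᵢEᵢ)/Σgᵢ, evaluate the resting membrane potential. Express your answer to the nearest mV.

-64 mV

Σ gᵢEᵢ = 9.1·(-76.9) + 3.3·(-27.8) = -791.53
Σ gᵢ = 9.1 + 3.3 = 12.4
Vm = -791.53 / 12.4 = -63.83 mV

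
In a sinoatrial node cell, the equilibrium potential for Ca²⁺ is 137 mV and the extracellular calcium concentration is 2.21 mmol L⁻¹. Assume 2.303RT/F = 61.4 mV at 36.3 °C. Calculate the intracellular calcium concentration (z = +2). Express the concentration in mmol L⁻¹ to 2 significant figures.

0.000076 mmol L⁻¹

Nernst: E = (61.4/2) · log₁₀([out]/[in]), so log₁₀([out]/[in]) = 137.0 × 2 / 61.4 = 4.4625.
[out]/[in] = 10^(4.4625) = 2.901e+04.
[in] = 2.21 / 2.901e+04 = 7.618e-05 mmol L⁻¹.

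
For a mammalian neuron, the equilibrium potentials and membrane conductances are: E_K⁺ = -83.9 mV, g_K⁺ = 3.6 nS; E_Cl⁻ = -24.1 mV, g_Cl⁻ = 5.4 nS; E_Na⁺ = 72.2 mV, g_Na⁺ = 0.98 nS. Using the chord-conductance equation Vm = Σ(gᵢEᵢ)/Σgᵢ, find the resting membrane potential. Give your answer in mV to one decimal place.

Σ gᵢEᵢ = 3.6·(-83.9) + 5.4·(-24.1) + 0.98·(72.2) = -361.42
Σ gᵢ = 3.6 + 5.4 + 0.98 = 9.98
Vm = -361.42 / 9.98 = -36.21 mV

-36.2 mV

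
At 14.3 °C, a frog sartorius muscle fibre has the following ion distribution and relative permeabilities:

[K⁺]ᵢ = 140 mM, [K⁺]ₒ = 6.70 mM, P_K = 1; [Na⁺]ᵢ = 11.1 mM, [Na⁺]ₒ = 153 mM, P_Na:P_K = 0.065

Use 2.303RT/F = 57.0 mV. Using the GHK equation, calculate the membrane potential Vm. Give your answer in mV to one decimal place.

-52.8 mV

Vm = 57.0 · log₁₀[(Σ P·[cation]ₒ + Σ P·[anion]ᵢ) / (Σ P·[cation]ᵢ + Σ P·[anion]ₒ)]
Numerator = 1×6.70 + 0.065×153 = 16.64
Denominator = 1×140 + 0.065×11.1 = 140.7
Vm = 57.0 · log₁₀(0.11828) = 57.0 × (-0.9271) = -52.84 mV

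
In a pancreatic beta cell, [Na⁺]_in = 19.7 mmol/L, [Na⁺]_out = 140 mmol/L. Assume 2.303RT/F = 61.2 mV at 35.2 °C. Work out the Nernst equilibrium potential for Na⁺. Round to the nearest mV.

52 mV

E = (61.2/z) · log₁₀([Na⁺]_out/[Na⁺]_in) with z = +1.
= (61.2/1) · log₁₀(140/19.7) = 61.20 · log₁₀(7.107)
= 61.20 · (0.8517) = 52.12 mV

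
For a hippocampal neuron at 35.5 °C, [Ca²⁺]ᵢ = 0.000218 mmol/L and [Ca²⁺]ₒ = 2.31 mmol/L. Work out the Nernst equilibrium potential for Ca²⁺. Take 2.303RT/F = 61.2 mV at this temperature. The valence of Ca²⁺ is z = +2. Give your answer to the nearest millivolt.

E = (61.2/z) · log₁₀([Ca²⁺]_out/[Ca²⁺]_in) with z = +2.
= (61.2/2) · log₁₀(2.31/0.000218) = 30.60 · log₁₀(1.06e+04)
= 30.60 · (4.0252) = 123.17 mV

123 mV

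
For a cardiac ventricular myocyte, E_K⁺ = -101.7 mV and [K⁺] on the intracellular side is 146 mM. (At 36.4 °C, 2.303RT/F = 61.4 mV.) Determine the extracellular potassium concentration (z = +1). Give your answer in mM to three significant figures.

3.22 mM

Nernst: E = (61.4/1) · log₁₀([out]/[in]), so log₁₀([out]/[in]) = -101.7 × 1 / 61.4 = -1.6564.
[out]/[in] = 10^(-1.6564) = 0.02206.
[out] = 0.02206 × 146 = 3.221 mM.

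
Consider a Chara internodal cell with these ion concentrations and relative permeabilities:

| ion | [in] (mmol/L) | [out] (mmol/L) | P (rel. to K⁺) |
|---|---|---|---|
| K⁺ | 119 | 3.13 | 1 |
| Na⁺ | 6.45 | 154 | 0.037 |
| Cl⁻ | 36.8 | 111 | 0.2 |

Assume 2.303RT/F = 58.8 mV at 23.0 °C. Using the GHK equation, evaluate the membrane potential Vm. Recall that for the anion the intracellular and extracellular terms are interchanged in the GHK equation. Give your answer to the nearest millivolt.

-55 mV

Vm = 58.8 · log₁₀[(Σ P·[cation]ₒ + Σ P·[anion]ᵢ) / (Σ P·[cation]ᵢ + Σ P·[anion]ₒ)]
Numerator = 1×3.13 + 0.037×154 + 0.2×36.8 = 16.19
Denominator = 1×119 + 0.037×6.45 + 0.2×111 = 141.4
Vm = 58.8 · log₁₀(0.11445) = 58.8 × (-0.9414) = -55.35 mV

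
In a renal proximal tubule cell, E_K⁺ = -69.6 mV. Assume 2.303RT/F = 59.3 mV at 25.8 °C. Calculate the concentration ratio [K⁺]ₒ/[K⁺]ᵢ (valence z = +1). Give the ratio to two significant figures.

0.067

log₁₀([out]/[in]) = E·z/(59.3) = -69.6 × 1 / 59.3 = -1.1737
[out]/[in] = 10^(-1.1737) = 0.06704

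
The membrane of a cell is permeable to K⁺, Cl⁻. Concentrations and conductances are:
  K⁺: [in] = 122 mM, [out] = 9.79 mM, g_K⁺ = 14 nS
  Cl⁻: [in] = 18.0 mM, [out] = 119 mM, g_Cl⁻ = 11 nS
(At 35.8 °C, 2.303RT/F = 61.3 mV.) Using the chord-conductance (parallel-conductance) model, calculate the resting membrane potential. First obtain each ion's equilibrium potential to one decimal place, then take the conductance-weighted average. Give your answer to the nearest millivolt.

-60 mV

E_K⁺ = (61.3/1)·log₁₀(9.79/122) = -67.2 mV
E_Cl⁻ = (61.3/-1)·log₁₀(119/18.0) = -50.3 mV
Vm = (Σ gᵢEᵢ)/(Σ gᵢ) = (14·-67.2 + 11·-50.3) / (14 + 11)
= -1494.10 / 25 = -59.76 mV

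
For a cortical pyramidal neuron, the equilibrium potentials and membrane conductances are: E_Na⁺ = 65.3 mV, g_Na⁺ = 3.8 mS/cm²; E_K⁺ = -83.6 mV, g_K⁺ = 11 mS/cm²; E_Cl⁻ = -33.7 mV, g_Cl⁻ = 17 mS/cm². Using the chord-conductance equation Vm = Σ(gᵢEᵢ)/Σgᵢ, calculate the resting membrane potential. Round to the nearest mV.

Σ gᵢEᵢ = 3.8·(65.3) + 11·(-83.6) + 17·(-33.7) = -1244.36
Σ gᵢ = 3.8 + 11 + 17 = 31.8
Vm = -1244.36 / 31.8 = -39.13 mV

-39 mV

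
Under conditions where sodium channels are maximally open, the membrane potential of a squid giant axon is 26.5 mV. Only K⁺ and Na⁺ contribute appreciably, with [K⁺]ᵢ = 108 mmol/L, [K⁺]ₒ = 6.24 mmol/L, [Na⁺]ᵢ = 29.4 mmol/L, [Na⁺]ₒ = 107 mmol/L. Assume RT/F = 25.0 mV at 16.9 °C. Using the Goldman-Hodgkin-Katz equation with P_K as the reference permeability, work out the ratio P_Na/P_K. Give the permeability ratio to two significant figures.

14

Let α = P_Na/P_K. GHK: Vm = 25.0·ln[(Kₒ + α·Naₒ)/(Kᵢ + α·Naᵢ)].
e^(Vm/25.0) = e^(26.5/25.0) = 2.8864
So 2.8864·(Kᵢ + α·Naᵢ) = Kₒ + α·Naₒ → α = (2.8864·108.0 − 6.24) / (107.0 − 2.8864·29.4)
α = (311.7 − 6.24) / (107.0 − 84.86) = 305.5/22.14 = 13.8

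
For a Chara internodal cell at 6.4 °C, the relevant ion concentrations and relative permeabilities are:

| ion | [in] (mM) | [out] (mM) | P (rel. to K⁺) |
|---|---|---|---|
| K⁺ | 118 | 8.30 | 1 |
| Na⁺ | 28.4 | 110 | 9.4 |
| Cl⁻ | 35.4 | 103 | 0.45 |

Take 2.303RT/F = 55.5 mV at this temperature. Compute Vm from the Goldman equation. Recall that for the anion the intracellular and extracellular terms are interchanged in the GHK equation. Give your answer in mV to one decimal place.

Vm = 55.5 · log₁₀[(Σ P·[cation]ₒ + Σ P·[anion]ᵢ) / (Σ P·[cation]ᵢ + Σ P·[anion]ₒ)]
Numerator = 1×8.30 + 9.4×110 + 0.45×35.4 = 1058
Denominator = 1×118 + 9.4×28.4 + 0.45×103 = 431.3
Vm = 55.5 · log₁₀(2.4535) = 55.5 × (0.3898) = 21.63 mV

21.6 mV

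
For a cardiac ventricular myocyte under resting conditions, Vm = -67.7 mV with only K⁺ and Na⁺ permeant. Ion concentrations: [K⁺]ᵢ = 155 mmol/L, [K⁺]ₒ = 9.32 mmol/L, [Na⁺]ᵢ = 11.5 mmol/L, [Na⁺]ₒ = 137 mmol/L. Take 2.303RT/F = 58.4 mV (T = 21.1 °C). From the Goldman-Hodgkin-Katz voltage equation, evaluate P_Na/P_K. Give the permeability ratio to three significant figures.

0.0104

Let α = P_Na/P_K. GHK: Vm = 58.4·log₁₀[(Kₒ + α·Naₒ)/(Kᵢ + α·Naᵢ)].
10^(Vm/58.4) = 10^(-67.7/58.4) = 0.069303
So 0.069303·(Kᵢ + α·Naᵢ) = Kₒ + α·Naₒ → α = (0.069303·155.0 − 9.32) / (137.0 − 0.069303·11.5)
α = (10.74 − 9.32) / (137.0 − 0.797) = 1.422/136.2 = 0.01044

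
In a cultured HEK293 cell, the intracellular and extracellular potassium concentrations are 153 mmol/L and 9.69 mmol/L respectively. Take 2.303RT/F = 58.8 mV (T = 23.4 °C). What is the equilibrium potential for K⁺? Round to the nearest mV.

-70 mV

E = (58.8/z) · log₁₀([K⁺]_out/[K⁺]_in) with z = +1.
= (58.8/1) · log₁₀(9.69/153) = 58.80 · log₁₀(0.06333)
= 58.80 · (-1.1984) = -70.46 mV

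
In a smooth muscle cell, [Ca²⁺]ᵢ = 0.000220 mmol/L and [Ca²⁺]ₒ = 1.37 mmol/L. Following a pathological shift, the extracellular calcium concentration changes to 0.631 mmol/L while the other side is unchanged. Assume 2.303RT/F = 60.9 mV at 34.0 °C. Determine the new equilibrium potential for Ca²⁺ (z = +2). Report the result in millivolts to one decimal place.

105.3 mV

After the shift: [Ca²⁺]_out = 0.631, [Ca²⁺]_in = 0.000220 mmol/L.
E_new = (60.9/2)·log₁₀(0.631/0.000220) = 30.45 · (3.4576) = 105.28 mV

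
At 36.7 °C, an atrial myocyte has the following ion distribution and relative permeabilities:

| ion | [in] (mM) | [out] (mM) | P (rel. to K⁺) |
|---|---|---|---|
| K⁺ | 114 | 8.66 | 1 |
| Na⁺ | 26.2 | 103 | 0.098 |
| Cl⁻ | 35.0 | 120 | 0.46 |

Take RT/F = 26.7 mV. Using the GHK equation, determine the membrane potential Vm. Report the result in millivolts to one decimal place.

Vm = 26.7 · ln[(Σ P·[cation]ₒ + Σ P·[anion]ᵢ) / (Σ P·[cation]ᵢ + Σ P·[anion]ₒ)]
Numerator = 1×8.66 + 0.098×103 + 0.46×35.0 = 34.85
Denominator = 1×114 + 0.098×26.2 + 0.46×120 = 171.8
Vm = 26.7 · ln(0.20291) = 26.7 × (-1.5950) = -42.59 mV

-42.6 mV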